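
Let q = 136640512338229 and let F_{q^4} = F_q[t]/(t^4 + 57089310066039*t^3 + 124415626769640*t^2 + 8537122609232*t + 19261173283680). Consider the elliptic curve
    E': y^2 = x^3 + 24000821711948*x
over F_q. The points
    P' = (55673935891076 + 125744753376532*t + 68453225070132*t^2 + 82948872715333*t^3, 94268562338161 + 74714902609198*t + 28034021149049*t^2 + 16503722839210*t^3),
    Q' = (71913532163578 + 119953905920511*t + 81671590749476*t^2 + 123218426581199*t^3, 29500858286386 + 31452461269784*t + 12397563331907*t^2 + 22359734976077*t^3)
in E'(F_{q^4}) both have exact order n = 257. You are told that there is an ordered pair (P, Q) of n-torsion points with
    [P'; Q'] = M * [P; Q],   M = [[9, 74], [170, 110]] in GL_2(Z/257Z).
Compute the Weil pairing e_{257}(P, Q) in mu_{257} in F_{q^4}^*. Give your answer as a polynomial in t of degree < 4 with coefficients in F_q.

Since e_{257}(P,P)=e_{257}(Q,Q)=1 and e_{257}(Q,P)=e_{257}(P,Q)^{-1}, expanding e_{257}(9*P + 74*Q,170*P + 110*Q) leaves e(P,Q)^det(M).
det(M) mod 257 = 232; its inverse in (Z/257)^* is 185 (check: 232*185 mod 257 = 1).
Miller loop for e_{257} over F_{136640512338229^4}: bits of 257 = 100000001; 8 double steps + 1 add steps, l/v at each.
The quotient is 4509245992 + 25643168402226*t + 51747954138032*t^2 + 52746379559310*t^3.
Finally e_{257}(P,Q) = 36944432727047 + 66051650367127*t + 122270691563408*t^2 + 81377994298042*t^3.

36944432727047 + 66051650367127*t + 122270691563408*t^2 + 81377994298042*t^3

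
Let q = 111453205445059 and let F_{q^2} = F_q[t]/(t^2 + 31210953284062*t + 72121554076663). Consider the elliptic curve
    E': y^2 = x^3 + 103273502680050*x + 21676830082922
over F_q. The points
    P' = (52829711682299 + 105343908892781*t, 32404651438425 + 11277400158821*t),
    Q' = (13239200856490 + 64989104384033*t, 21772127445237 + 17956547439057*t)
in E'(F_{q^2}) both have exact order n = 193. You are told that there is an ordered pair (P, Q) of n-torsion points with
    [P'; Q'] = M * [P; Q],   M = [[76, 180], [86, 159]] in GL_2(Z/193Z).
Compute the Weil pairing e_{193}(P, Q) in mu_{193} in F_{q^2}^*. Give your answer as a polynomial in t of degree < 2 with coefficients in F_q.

e_{193}(aP+bQ,cP+dQ) = e_{193}(P,Q)^(ad-bc); with (a,b,c,d)=(76,180,86,159) this gives the det-193 law.
Inverting 78 mod 193: 146. Thus e_{193}(P,Q) = e(P',Q')^{146}.
n = 193 = (11000001)_2 (8 bits, wt 3); accumulate f_{193,P'}(Q'+S)/f_{193,P'}(S) along the 7-step ladder.
Result: e(P',Q') = 46178206715132 + 95470000432212*t.
e_{193}(P,Q) = (46178206715132 + 95470000432212*t)^{146} = 85658015404566 + 109014740986948*t.

85658015404566 + 109014740986948*t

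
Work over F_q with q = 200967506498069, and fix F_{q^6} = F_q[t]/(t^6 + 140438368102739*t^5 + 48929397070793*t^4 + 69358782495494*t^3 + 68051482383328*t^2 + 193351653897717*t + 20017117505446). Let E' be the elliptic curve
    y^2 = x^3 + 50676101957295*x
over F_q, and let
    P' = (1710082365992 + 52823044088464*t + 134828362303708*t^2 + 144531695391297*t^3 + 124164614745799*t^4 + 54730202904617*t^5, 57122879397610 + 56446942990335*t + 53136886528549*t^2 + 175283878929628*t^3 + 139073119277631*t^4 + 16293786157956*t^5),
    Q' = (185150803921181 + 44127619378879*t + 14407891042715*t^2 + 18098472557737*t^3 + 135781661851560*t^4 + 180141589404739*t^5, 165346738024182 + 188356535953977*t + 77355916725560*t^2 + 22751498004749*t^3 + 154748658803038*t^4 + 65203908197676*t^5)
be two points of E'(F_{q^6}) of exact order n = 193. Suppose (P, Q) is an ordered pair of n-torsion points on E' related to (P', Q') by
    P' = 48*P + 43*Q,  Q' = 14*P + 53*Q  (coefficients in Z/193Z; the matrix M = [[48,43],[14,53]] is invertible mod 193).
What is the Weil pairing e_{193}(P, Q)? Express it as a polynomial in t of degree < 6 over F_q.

160655100665565 + 127534348978534*t + 100458959708916*t^2 + 178163755783172*t^3 + 57868427074841*t^4 + 287625676179*t^5

e_{193}(aP+bQ,cP+dQ) = e_{193}(P,Q)^(ad-bc); with (a,b,c,d)=(48,43,14,53) this gives the det-193 law.
48*53 - 43*14 = 1942; reduced mod 193: det = 12, inverse 177.
n = 193 = (11000001)_2 (8 bits, wt 3); accumulate f_{193,P'}(Q'+S)/f_{193,P'}(S) along the 7-step ladder.
Miller gives e_{193}(P',Q') = 31960408848197 + 27967802065863*t + 75837817237528*t^2 + 155100701585562*t^3 + 80247421563787*t^4 + 184542534699609*t^5 in F_{200967506498069^6}.
e_{193}(P,Q) = (31960408848197 + 27967802065863*t + 75837817237528*t^2 + 155100701585562*t^3 + 80247421563787*t^4 + 184542534699609*t^5)^{177} = 160655100665565 + 127534348978534*t + 100458959708916*t^2 + 178163755783172*t^3 + 57868427074841*t^4 + 287625676179*t^5.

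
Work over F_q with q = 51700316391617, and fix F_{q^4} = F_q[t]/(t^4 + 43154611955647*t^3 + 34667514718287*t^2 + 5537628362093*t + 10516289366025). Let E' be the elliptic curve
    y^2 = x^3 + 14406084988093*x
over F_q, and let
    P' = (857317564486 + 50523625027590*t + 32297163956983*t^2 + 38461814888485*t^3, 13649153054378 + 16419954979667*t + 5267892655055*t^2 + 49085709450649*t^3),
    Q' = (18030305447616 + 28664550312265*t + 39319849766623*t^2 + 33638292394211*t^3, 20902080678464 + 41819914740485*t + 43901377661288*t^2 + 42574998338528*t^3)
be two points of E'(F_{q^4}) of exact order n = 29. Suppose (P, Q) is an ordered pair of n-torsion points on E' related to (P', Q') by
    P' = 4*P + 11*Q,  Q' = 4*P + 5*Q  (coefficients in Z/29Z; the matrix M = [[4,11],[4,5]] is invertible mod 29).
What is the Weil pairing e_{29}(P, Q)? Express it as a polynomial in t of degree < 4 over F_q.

e_{29}(aP+bQ,cP+dQ) = e_{29}(P,Q)^(ad-bc); with (a,b,c,d)=(4,11,4,5) this gives the det-29 law.
So e_{29}(P,Q) = e_{29}(P',Q')^{6}, since 5*6 = 1 mod 29.
Build f_{29,P'} and f_{29,Q'} via the 5-bit ladder of 29=11101_2; evaluate at shifted divisors; quotient in F_{51700316391617^4}.
So e_{29}(P',Q') = 48510515389439 + 36828925837448*t + 6366751334695*t^2 + 33399108320216*t^3.
e_{29}(P,Q) = (48510515389439 + 36828925837448*t + 6366751334695*t^2 + 33399108320216*t^3)^{6} = 51596776481307 + 3867176127011*t + 33499058833079*t^2 + 5899550589492*t^3.

51596776481307 + 3867176127011*t + 33499058833079*t^2 + 5899550589492*t^3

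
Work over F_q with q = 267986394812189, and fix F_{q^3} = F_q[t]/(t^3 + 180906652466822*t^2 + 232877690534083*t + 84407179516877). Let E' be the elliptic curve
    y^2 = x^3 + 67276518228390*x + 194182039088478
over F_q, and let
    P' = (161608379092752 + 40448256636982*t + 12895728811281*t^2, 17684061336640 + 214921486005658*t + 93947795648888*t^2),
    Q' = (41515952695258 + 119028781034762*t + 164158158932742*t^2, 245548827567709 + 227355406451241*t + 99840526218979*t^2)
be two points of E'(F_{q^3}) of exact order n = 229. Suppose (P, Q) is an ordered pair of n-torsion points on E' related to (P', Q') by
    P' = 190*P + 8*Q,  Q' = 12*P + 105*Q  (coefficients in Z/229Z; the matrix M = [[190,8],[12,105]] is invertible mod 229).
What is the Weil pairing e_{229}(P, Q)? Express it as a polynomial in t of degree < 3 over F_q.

Under M = [[190,8],[12,105]] in GL_2(Z/229), e_{229}(P',Q') = e_{229}(P,Q)^(190*105-8*12 mod 229).
Hence e(P,Q) = e(P',Q')^{73} where 73 = 160^{-1} mod 229.
Double-and-add over 11100101: 8-1 doublings, 5-1 additions; each step l_{T,T}/v_{2T} or l_{T,P'}/v at Q'+S for random S.
Result: e(P',Q') = 146882172521564 + 138463321429183*t + 133095461949148*t^2.
e_{229}(P,Q) = (146882172521564 + 138463321429183*t + 133095461949148*t^2)^{73} = 126776105091475 + 236650656195034*t + 254995742199475*t^2.

126776105091475 + 236650656195034*t + 254995742199475*t^2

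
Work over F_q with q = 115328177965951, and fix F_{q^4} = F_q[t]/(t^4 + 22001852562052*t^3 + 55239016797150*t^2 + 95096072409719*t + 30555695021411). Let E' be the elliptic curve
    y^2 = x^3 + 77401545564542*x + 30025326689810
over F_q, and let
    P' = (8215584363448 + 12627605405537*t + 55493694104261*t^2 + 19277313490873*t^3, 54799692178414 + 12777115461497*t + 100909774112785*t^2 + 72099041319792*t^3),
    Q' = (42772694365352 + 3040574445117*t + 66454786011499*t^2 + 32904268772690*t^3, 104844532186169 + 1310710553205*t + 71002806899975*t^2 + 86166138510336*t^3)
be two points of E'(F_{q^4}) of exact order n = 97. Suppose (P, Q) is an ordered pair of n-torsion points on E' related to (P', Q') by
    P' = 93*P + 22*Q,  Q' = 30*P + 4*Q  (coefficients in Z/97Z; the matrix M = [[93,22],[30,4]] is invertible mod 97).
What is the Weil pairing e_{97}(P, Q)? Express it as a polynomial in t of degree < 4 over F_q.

73319676923797 + 96623128706487*t + 101279402274799*t^2 + 74400563867034*t^3

Alternating bilinearity on E[97] (values in mu_{97} in F_{115328177965951^4}) gives e(P',Q') = e(P,Q)^det(M).
93*4 - 22*30 = -288; reduced mod 97: det = 3, inverse 65.
n = 97 = (1100001)_2 (7 bits, wt 3); accumulate f_{97,P'}(Q'+S)/f_{97,P'}(S) along the 6-step ladder.
f_P(D_Q)/f_Q(D_P) = 38665472576121 + 52863471902820*t + 62416063942714*t^2 + 56197449563865*t^3.
Raise to 65: e(P,Q) = 73319676923797 + 96623128706487*t + 101279402274799*t^2 + 74400563867034*t^3 in mu_{97}.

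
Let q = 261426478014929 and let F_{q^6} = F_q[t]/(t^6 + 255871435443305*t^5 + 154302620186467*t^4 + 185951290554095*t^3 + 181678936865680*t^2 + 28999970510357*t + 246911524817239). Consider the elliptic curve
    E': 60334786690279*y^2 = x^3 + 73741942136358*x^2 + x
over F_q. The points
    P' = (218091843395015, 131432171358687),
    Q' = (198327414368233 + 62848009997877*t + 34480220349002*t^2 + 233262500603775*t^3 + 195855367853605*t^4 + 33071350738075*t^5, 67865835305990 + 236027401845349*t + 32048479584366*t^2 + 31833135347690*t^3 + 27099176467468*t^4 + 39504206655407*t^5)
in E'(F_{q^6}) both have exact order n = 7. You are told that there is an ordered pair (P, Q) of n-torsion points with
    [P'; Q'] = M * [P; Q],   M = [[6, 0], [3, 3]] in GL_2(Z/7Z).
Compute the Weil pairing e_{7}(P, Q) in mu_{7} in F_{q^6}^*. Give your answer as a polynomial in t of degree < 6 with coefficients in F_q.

149626385356740 + 133438936600879*t + 235504237813728*t^2 + 79737171881674*t^3 + 195255421127824*t^4 + 204498567545649*t^5

e_{7} is bilinear + alternating on E[7], so e_{7}(6*P, 3*P + 3*Q) = e_{7}(P,Q)^(6*3-0*3).
det(M) mod 7 = 4; its inverse in (Z/7)^* is 2 (check: 4*2 mod 7 = 1).
Undo Montgomery via alpha=238836169068544, beta=41708205035709: (a',b')=(143552170137443,152326651434809) over F_{261426478014929}.
Build f_{7,P'} and f_{7,Q'} via the 3-bit ladder of 7=111_2; evaluate at shifted divisors; quotient in F_{261426478014929^6}.
Result: e(P',Q') = 58392821283399 + 119614860138667*t + 170142472192514*t^2 + 5585079844101*t^3 + 35378907591581*t^4 + 56083756051002*t^5.
Finally e_{7}(P,Q) = 149626385356740 + 133438936600879*t + 235504237813728*t^2 + 79737171881674*t^3 + 195255421127824*t^4 + 204498567545649*t^5.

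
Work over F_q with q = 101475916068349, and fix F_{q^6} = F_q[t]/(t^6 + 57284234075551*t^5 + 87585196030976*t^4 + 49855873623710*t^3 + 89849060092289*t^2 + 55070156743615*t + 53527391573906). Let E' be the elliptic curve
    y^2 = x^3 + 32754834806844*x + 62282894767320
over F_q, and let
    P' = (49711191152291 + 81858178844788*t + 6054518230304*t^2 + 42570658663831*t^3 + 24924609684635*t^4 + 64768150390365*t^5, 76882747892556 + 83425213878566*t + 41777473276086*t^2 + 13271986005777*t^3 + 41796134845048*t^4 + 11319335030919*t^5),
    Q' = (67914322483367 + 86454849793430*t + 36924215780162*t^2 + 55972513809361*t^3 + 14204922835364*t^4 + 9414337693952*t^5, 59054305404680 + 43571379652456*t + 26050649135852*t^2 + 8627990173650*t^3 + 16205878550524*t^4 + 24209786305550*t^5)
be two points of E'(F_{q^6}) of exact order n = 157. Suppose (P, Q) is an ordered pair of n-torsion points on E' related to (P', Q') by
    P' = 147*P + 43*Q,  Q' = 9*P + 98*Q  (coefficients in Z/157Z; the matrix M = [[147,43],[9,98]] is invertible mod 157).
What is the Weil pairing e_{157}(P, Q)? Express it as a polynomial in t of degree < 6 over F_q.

e_{157} is bilinear + alternating on E[157], so e_{157}(147*P + 43*Q, 9*P + 98*Q) = e_{157}(P,Q)^(147*98-43*9).
Hence e(P,Q) = e(P',Q')^{99} where 99 = 46^{-1} mod 157.
Run Miller on y^2=x^3+32754834806844*x+62282894767320 over F_{101475916068349}: ladder 10011101 (8 bits); e = f_P(D_Q)/f_Q(D_P).
So e_{157}(P',Q') = 81419665138639 + 64242468586323*t + 16592713268749*t^2 + 61171252641327*t^3 + 70797362804063*t^4 + 2733237236764*t^5.
Raise to 99: e(P,Q) = 87061245765092 + 41339898284874*t + 50730194938449*t^2 + 58002334854754*t^3 + 74758598729033*t^4 + 74198816355547*t^5 in mu_{157}.

87061245765092 + 41339898284874*t + 50730194938449*t^2 + 58002334854754*t^3 + 74758598729033*t^4 + 74198816355547*t^5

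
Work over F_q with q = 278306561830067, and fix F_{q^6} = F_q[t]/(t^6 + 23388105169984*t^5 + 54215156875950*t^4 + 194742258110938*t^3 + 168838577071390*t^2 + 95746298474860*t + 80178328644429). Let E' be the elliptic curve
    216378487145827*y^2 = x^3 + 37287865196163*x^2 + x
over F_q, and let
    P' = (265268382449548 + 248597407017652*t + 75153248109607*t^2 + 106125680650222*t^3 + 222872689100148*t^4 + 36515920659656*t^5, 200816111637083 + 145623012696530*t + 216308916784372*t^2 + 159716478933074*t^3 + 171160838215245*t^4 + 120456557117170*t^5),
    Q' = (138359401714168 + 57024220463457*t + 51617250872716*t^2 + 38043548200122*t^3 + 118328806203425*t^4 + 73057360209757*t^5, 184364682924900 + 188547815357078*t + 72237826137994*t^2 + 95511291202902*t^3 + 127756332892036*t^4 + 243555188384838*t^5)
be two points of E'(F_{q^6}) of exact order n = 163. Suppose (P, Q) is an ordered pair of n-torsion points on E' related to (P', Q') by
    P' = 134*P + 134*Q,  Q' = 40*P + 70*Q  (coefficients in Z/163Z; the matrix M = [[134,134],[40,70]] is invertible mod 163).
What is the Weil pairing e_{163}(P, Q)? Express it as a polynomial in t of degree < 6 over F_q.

39843445486616 + 270044996127757*t + 190797419374576*t^2 + 224703048177225*t^3 + 89006645473437*t^4 + 85038042448986*t^5

The 163-Weil pairing on E[163] over F_{278306561830067} is alternating-bilinear: e_{163}(P',Q') = e_{163}(P,Q)^det(M).
So e_{163}(P,Q) = e_{163}(P',Q')^{80}, since 108*80 = 1 mod 163.
Set x_W=4712986700834*u+113906206623554, y_W=4712986700834*v; then E': y_W^2=x_W^3+59058926330054*x_W+257743980333658.
8-bit Miller (10100011) on E'/F_{278306561830067} with a'=59058926330054, b'=257743980333658: accumulate tangent/chord ratios at Q'+S and P'+S'.
f_P(D_Q)/f_Q(D_P) = 190710061536583 + 59696979588300*t + 198991316260432*t^2 + 22825039932063*t^3 + 198159625370738*t^4 + 103191875606446*t^5.
Finally e_{163}(P,Q) = 39843445486616 + 270044996127757*t + 190797419374576*t^2 + 224703048177225*t^3 + 89006645473437*t^4 + 85038042448986*t^5.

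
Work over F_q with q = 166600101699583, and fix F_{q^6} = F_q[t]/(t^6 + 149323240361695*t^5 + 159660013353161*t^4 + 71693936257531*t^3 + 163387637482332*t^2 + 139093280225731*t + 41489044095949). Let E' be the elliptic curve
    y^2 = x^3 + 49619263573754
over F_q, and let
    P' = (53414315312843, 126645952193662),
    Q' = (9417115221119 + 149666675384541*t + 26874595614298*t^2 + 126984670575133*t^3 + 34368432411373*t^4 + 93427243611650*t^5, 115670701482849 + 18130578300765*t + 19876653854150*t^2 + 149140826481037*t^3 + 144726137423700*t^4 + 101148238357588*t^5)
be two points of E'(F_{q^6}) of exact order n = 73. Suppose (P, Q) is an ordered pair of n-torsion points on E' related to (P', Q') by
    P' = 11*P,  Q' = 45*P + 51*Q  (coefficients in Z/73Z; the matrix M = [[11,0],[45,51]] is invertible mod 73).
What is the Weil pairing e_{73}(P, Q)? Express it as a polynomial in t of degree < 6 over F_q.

133020743616135 + 30639871532054*t + 130345376794353*t^2 + 132968908437056*t^3 + 135869970699576*t^4 + 49569029161735*t^5

e_{73} is bilinear + alternating on E[73], so e_{73}(11*P, 45*P + 51*Q) = e_{73}(P,Q)^(11*51-0*45).
11*51 - 0*45 = 561; reduced mod 73: det = 50, inverse 19.
Build f_{73,P'} and f_{73,Q'} via the 7-bit ladder of 73=1001001_2; evaluate at shifted divisors; quotient in F_{166600101699583^6}.
Miller gives e_{73}(P',Q') = 135979418454410 + 54598168910293*t + 63331944395583*t^2 + 85443893443682*t^3 + 76243470211014*t^4 + 33869241190223*t^5 in F_{166600101699583^6}.
e_{73}(P,Q) = (135979418454410 + 54598168910293*t + 63331944395583*t^2 + 85443893443682*t^3 + 76243470211014*t^4 + 33869241190223*t^5)^{19} = 133020743616135 + 30639871532054*t + 130345376794353*t^2 + 132968908437056*t^3 + 135869970699576*t^4 + 49569029161735*t^5.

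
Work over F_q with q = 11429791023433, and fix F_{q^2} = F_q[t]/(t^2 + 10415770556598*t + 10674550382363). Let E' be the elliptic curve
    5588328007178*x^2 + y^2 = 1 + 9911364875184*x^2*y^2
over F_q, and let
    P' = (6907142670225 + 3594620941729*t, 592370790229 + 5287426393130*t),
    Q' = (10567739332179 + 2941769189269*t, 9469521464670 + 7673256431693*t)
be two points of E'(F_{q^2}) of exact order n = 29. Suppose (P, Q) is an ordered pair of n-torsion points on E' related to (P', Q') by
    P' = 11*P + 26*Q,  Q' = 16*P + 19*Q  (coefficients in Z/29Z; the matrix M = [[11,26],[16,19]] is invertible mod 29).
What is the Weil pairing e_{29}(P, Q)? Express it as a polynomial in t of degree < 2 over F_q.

8310898647874 + 2229718156147*t

Under M = [[11,26],[16,19]] in GL_2(Z/29), e_{29}(P',Q') = e_{29}(P,Q)^(11*19-26*16 mod 29).
So e_{29}(P,Q) = e_{29}(P',Q')^{7}, since 25*7 = 1 mod 29.
Map (x,y)_Ed via u=(1+y)/(1-y), v=(1+y)/((1-y)x) to Montgomery A=6022079595673,B=3611366958222; then to (a',b')=(2073736056660,0).
Run Miller on y^2=x^3+2073736056660*x over F_{11429791023433}: ladder 11101 (5 bits); e = f_P(D_Q)/f_Q(D_P).
The quotient is 10430890474288 + 6145912317171*t.
e_{29}(P,Q) = (10430890474288 + 6145912317171*t)^{7} = 8310898647874 + 2229718156147*t.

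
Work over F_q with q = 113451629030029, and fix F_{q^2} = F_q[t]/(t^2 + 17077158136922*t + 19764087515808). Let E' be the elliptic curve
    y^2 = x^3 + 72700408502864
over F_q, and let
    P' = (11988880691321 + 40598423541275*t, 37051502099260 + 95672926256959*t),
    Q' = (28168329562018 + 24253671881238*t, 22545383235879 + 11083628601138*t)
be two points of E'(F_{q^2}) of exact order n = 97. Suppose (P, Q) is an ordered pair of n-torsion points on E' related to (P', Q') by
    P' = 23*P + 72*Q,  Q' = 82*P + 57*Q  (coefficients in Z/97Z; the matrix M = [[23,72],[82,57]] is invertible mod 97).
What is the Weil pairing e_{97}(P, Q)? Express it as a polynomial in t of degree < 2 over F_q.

e_{97}(aP+bQ,cP+dQ) = e_{97}(P,Q)^(ad-bc); with (a,b,c,d)=(23,72,82,57) this gives the det-97 law.
So e_{97}(P,Q) = e_{97}(P',Q')^{77}, since 63*77 = 1 mod 97.
Miller loop for e_{97} over F_{113451629030029^2}: bits of 97 = 1100001; 6 double steps + 2 add steps, l/v at each.
So e_{97}(P',Q') = 44664124796220 + 44866260244568*t.
(44664124796220 + 44866260244568*t)^{77} mod (113451629030029,f) = 72658635471957 + 22385994500600*t.

72658635471957 + 22385994500600*t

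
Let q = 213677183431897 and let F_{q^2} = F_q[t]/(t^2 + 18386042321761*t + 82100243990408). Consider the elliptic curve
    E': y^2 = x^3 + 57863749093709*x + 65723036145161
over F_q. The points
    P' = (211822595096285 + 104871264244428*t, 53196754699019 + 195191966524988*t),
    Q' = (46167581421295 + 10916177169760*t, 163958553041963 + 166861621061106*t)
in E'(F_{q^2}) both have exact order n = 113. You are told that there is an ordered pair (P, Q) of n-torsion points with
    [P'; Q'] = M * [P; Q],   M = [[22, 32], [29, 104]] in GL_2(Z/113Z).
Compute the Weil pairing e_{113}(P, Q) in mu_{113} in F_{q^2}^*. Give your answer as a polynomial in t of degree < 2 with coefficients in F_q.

The 113-Weil pairing on E[113] over F_{213677183431897} is alternating-bilinear: e_{113}(P',Q') = e_{113}(P,Q)^det(M).
Hence e(P,Q) = e(P',Q')^{85} where 85 = 4^{-1} mod 113.
n = 113 = (1110001)_2 (7 bits, wt 4); accumulate f_{113,P'}(Q'+S)/f_{113,P'}(S) along the 6-step ladder.
The quotient is 100514249423861 + 77430682632239*t.
Thus e_{113}(P,Q) = 60583054470474 + 112646088059079*t.

60583054470474 + 112646088059079*t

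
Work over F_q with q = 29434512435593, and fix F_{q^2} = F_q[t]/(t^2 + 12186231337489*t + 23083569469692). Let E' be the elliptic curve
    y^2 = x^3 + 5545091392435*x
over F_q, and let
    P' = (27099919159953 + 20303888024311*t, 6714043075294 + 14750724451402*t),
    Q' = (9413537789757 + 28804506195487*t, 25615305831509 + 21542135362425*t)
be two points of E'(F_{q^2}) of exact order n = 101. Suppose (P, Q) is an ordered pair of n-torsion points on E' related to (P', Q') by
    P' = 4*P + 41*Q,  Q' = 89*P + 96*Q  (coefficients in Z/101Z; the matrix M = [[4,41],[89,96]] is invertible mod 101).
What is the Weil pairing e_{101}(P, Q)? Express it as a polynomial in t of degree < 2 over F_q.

e_{101} is bilinear + alternating on E[101], so e_{101}(4*P + 41*Q, 89*P + 96*Q) = e_{101}(P,Q)^(4*96-41*89).
det M = 4*96 - 41*89 = -3265 = 68 (mod 101); 68^{-1} = 52 (mod 101).
Double-and-add over 1100101: 7-1 doublings, 4-1 additions; each step l_{T,T}/v_{2T} or l_{T,P'}/v at Q'+S for random S.
Miller gives e_{101}(P',Q') = 20924405866843 + 16936989638412*t in F_{29434512435593^2}.
Thus e_{101}(P,Q) = 13149495641303 + 8166568172717*t.

13149495641303 + 8166568172717*t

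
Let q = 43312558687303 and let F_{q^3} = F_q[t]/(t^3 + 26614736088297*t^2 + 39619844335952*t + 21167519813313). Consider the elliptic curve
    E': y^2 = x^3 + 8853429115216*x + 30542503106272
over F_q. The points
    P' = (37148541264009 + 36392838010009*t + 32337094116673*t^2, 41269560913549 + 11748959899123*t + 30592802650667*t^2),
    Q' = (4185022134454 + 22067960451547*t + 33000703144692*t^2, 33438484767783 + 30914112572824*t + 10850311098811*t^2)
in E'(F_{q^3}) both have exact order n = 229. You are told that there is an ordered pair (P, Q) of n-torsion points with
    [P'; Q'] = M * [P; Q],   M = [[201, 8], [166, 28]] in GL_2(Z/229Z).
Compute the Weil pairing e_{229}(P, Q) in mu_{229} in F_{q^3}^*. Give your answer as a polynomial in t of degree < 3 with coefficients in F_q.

35193760248867 + 16428365997227*t + 5629277337175*t^2

Alternating bilinearity on E[229] (values in mu_{229} in F_{43312558687303^3}) gives e(P',Q') = e(P,Q)^det(M).
201*28 - 8*166 = 4300; reduced mod 229: det = 178, inverse 220.
8-bit Miller (11100101) on E'/F_{43312558687303} with a'=8853429115216, b'=30542503106272: accumulate tangent/chord ratios at Q'+S and P'+S'.
So e_{229}(P',Q') = 31959363529473 + 42130286631543*t + 13426676150890*t^2.
Raise to 220: e(P,Q) = 35193760248867 + 16428365997227*t + 5629277337175*t^2 in mu_{229}.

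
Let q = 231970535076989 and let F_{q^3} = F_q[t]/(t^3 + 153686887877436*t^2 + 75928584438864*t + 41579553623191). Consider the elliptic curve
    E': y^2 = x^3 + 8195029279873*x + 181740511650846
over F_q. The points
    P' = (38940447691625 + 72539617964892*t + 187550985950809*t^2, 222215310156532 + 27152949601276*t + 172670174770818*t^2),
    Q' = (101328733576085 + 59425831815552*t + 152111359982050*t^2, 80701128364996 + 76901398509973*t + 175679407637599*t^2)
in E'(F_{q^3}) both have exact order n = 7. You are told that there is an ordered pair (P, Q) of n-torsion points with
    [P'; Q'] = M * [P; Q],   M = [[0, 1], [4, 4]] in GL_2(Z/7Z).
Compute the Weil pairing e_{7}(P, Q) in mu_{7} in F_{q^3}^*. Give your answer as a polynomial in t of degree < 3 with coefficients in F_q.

118558036914026 + 172574600546759*t + 41769266299496*t^2

Since e_{7}(P,P)=e_{7}(Q,Q)=1 and e_{7}(Q,P)=e_{7}(P,Q)^{-1}, expanding e_{7}(1*Q,4*P + 4*Q) leaves e(P,Q)^det(M).
So e_{7}(P,Q) = e_{7}(P',Q')^{5}, since 3*5 = 1 mod 7.
3-bit Miller (111) on E'/F_{231970535076989} with a'=8195029279873, b'=181740511650846: accumulate tangent/chord ratios at Q'+S and P'+S'.
The quotient is 195232788268716 + 16074997081112*t + 85116917708952*t^2.
Finally e_{7}(P,Q) = 118558036914026 + 172574600546759*t + 41769266299496*t^2.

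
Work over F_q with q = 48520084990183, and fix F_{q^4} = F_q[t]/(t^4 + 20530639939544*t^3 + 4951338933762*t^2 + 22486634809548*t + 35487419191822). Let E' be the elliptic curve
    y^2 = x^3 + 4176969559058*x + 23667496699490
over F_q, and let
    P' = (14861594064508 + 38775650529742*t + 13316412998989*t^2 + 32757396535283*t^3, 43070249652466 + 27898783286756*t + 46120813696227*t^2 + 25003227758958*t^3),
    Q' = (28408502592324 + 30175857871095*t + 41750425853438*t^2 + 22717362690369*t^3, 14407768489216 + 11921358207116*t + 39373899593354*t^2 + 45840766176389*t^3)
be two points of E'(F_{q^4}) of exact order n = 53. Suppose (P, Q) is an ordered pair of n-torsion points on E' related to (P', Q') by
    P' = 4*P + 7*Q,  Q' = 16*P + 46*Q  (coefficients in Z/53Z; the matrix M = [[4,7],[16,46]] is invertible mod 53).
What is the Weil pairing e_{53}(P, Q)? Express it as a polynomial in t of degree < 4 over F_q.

Since e_{53}(P,P)=e_{53}(Q,Q)=1 and e_{53}(Q,P)=e_{53}(P,Q)^{-1}, expanding e_{53}(4*P + 7*Q,16*P + 46*Q) leaves e(P,Q)^det(M).
4*46 - 7*16 = 72; reduced mod 53: det = 19, inverse 14.
6-bit Miller (110101) on E'/F_{48520084990183} with a'=4176969559058, b'=23667496699490: accumulate tangent/chord ratios at Q'+S and P'+S'.
So e_{53}(P',Q') = 6202373125493 + 34324081117057*t + 6996668024856*t^2 + 14140251544555*t^3.
(6202373125493 + 34324081117057*t + 6996668024856*t^2 + 14140251544555*t^3)^{14} mod (48520084990183,f) = 32876398060398 + 65583474422*t + 9725423377939*t^2 + 38075621261640*t^3.

32876398060398 + 65583474422*t + 9725423377939*t^2 + 38075621261640*t^3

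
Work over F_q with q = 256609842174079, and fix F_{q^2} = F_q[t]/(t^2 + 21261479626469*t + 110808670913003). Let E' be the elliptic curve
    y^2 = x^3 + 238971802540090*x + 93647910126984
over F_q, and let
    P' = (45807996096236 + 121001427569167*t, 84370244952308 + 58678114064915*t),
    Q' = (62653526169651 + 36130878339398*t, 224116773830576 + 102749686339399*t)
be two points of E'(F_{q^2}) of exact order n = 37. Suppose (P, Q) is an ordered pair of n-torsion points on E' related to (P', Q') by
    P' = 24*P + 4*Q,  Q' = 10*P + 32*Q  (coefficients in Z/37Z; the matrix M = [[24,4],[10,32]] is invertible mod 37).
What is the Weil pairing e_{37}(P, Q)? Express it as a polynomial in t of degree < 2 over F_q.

95775468265631 + 218351148695081*t

The 37-Weil pairing on E[37] over F_{256609842174079} is alternating-bilinear: e_{37}(P',Q') = e_{37}(P,Q)^det(M).
Hence e(P,Q) = e(P',Q')^{3} where 3 = 25^{-1} mod 37.
Double-and-add over 100101: 6-1 doublings, 3-1 additions; each step l_{T,T}/v_{2T} or l_{T,P'}/v at Q'+S for random S.
f_P(D_Q)/f_Q(D_P) = 50383204399089 + 196117085354936*t.
Finally e_{37}(P,Q) = 95775468265631 + 218351148695081*t.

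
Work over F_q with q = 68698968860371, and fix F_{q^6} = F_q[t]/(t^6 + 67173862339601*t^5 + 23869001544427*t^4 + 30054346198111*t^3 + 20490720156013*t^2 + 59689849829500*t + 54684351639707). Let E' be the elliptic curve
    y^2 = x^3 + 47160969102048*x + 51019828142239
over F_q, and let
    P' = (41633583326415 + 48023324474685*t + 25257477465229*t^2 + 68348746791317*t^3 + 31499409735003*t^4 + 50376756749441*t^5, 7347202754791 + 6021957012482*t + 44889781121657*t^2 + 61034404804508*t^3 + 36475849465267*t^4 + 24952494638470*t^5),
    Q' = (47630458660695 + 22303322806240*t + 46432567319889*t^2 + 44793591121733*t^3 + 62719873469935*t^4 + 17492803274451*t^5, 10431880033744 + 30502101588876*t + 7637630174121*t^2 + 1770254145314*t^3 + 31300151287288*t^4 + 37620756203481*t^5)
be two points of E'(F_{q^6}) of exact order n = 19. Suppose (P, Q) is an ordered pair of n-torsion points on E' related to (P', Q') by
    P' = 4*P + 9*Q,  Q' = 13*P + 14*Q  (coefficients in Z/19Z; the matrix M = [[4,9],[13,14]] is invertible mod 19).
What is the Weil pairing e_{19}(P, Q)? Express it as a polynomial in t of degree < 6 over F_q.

Since e_{19}(P,P)=e_{19}(Q,Q)=1 and e_{19}(Q,P)=e_{19}(P,Q)^{-1}, expanding e_{19}(4*P + 9*Q,13*P + 14*Q) leaves e(P,Q)^det(M).
4*14 - 9*13 = -61; reduced mod 19: det = 15, inverse 14.
Miller loop for e_{19} over F_{68698968860371^6}: bits of 19 = 10011; 4 double steps + 2 add steps, l/v at each.
So e_{19}(P',Q') = 9468373117602 + 27429344482101*t + 42334777411370*t^2 + 58446507470533*t^3 + 31694746064407*t^4 + 37276203895000*t^5.
Hence e(P,Q) = 44272996519014 + 47314418064659*t + 11634687111669*t^2 + 47784871981227*t^3 + 66266695416211*t^4 + 28239684759090*t^5 in F_{68698968860371^6}^*.

44272996519014 + 47314418064659*t + 11634687111669*t^2 + 47784871981227*t^3 + 66266695416211*t^4 + 28239684759090*t^5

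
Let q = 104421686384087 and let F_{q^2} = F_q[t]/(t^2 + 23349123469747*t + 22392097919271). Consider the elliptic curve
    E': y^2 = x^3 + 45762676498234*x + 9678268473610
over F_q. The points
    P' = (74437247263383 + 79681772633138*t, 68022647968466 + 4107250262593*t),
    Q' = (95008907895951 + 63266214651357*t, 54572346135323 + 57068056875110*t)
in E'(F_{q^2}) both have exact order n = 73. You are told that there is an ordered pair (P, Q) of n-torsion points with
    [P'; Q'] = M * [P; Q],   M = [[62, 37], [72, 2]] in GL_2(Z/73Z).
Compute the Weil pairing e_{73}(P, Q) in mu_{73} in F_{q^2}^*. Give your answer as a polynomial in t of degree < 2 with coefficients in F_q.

The 73-Weil pairing on E[73] over F_{104421686384087} is alternating-bilinear: e_{73}(P',Q') = e_{73}(P,Q)^det(M).
So e_{73}(P,Q) = e_{73}(P',Q')^{39}, since 15*39 = 1 mod 73.
Run Miller on y^2=x^3+45762676498234*x+9678268473610 over F_{104421686384087}: ladder 1001001 (7 bits); e = f_P(D_Q)/f_Q(D_P).
Result: e(P',Q') = 21715972187906 + 95883605432664*t.
Hence e(P,Q) = 88691400699616 + 101231542466248*t in F_{104421686384087^2}^*.

88691400699616 + 101231542466248*t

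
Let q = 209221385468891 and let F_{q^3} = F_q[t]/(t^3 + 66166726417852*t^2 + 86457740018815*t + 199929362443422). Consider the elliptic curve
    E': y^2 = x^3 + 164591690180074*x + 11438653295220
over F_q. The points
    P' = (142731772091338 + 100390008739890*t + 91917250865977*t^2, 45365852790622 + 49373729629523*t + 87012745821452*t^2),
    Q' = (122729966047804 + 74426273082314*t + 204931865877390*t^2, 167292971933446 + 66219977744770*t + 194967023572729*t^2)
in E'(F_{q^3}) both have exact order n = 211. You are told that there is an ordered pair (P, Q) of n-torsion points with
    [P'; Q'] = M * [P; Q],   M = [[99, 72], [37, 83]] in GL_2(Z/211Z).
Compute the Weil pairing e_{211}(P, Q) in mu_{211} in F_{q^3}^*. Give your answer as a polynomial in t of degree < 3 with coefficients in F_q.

The 211-Weil pairing on E[211] over F_{209221385468891} is alternating-bilinear: e_{211}(P',Q') = e_{211}(P,Q)^det(M).
Inverting 67 mod 211: 63. Thus e_{211}(P,Q) = e(P',Q')^{63}.
n = 211 = (11010011)_2 (8 bits, wt 5); accumulate f_{211,P'}(Q'+S)/f_{211,P'}(S) along the 7-step ladder.
Miller gives e_{211}(P',Q') = 123514399451864 + 166561918134031*t + 149441479789502*t^2 in F_{209221385468891^3}.
e_{211}(P,Q) = (123514399451864 + 166561918134031*t + 149441479789502*t^2)^{63} = 146434075546471 + 59883839548487*t + 166732969589571*t^2.

146434075546471 + 59883839548487*t + 166732969589571*t^2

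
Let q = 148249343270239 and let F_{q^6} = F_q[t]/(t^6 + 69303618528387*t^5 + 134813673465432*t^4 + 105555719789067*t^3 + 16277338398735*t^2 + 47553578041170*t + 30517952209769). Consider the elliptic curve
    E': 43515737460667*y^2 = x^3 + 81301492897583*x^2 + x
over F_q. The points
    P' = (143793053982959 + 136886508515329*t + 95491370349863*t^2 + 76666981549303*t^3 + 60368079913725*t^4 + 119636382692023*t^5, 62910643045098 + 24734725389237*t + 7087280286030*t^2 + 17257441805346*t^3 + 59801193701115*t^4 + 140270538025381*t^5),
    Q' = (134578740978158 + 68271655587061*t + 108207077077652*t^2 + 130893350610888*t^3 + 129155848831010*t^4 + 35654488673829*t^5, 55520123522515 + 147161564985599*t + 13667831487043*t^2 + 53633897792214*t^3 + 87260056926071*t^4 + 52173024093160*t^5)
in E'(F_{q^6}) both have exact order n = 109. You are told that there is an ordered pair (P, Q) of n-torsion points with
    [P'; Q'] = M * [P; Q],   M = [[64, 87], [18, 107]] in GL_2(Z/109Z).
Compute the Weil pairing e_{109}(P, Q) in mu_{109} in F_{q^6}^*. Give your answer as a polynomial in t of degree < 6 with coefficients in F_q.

28844878855023 + 3708861189046*t + 73526722858477*t^2 + 105784785658197*t^3 + 128442784842313*t^4 + 76666262725884*t^5

Under M = [[64,87],[18,107]] in GL_2(Z/109), e_{109}(P',Q') = e_{109}(P,Q)^(64*107-87*18 mod 109).
det(M) mod 109 = 50; its inverse in (Z/109)^* is 24 (check: 50*24 mod 109 = 1).
Montgomery->Weierstrass: x_W = 48110099890906*x+87209298376314, y_W=48110099890906*y on F_{148249343270239}; lands on y^2=x^3+33102561413570*x+44426607901940.
Build f_{109,P'} and f_{109,Q'} via the 7-bit ladder of 109=1101101_2; evaluate at shifted divisors; quotient in F_{148249343270239^6}.
Miller gives e_{109}(P',Q') = 48805041437332 + 55228672268631*t + 94611602494856*t^2 + 117905470841269*t^3 + 124779518591248*t^4 + 110492304239880*t^5 in F_{148249343270239^6}.
Hence e(P,Q) = 28844878855023 + 3708861189046*t + 73526722858477*t^2 + 105784785658197*t^3 + 128442784842313*t^4 + 76666262725884*t^5 in F_{148249343270239^6}^*.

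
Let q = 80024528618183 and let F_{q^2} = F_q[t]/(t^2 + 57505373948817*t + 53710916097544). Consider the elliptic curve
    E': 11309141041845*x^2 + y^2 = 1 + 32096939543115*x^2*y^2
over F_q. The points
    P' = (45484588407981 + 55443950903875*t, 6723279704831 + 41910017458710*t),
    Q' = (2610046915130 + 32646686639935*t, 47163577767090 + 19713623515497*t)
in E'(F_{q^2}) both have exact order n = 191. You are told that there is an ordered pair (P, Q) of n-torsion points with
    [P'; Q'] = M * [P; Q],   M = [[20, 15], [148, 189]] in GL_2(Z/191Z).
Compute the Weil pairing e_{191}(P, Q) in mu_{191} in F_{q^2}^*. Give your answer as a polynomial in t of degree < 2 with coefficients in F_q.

Under M = [[20,15],[148,189]] in GL_2(Z/191), e_{191}(P',Q') = e_{191}(P,Q)^(20*189-15*148 mod 191).
Inverting 32 mod 191: 6. Thus e_{191}(P,Q) = e(P',Q')^{6}.
Edwards->Montgomery: u=(1+y)/(1-y), v=u/x -> 39027636155387v^2=u^3+70817009553429u^2+u; then x_W=34815314683774u+7234346764160: y^2=x^3+63813315791247*x+42066828500895.
n = 191 = (10111111)_2 (8 bits, wt 7); accumulate f_{191,P'}(Q'+S)/f_{191,P'}(S) along the 7-step ladder.
f_P(D_Q)/f_Q(D_P) = 58398034560847 + 8047444140577*t.
Finally e_{191}(P,Q) = 30755234490341 + 58335722378686*t.

30755234490341 + 58335722378686*t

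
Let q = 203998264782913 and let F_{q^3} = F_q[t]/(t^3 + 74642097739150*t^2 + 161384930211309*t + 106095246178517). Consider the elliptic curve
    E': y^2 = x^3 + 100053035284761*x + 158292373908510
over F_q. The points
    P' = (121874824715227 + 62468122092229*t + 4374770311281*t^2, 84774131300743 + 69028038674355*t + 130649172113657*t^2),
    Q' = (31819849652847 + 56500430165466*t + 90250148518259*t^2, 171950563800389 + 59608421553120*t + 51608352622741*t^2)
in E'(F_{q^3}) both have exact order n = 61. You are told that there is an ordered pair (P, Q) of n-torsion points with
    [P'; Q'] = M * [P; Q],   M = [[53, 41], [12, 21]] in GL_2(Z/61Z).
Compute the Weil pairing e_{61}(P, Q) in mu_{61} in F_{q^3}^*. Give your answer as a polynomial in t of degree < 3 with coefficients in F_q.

26913331821341 + 24359794518791*t + 50821715896685*t^2

Under M = [[53,41],[12,21]] in GL_2(Z/61), e_{61}(P',Q') = e_{61}(P,Q)^(53*21-41*12 mod 61).
Hence e(P,Q) = e(P',Q')^{50} where 50 = 11^{-1} mod 61.
6-bit Miller (111101) on E'/F_{203998264782913} with a'=100053035284761, b'=158292373908510: accumulate tangent/chord ratios at Q'+S and P'+S'.
f_P(D_Q)/f_Q(D_P) = 127156274698671 + 38733399184647*t + 32691600948792*t^2.
(127156274698671 + 38733399184647*t + 32691600948792*t^2)^{50} mod (203998264782913,f) = 26913331821341 + 24359794518791*t + 50821715896685*t^2.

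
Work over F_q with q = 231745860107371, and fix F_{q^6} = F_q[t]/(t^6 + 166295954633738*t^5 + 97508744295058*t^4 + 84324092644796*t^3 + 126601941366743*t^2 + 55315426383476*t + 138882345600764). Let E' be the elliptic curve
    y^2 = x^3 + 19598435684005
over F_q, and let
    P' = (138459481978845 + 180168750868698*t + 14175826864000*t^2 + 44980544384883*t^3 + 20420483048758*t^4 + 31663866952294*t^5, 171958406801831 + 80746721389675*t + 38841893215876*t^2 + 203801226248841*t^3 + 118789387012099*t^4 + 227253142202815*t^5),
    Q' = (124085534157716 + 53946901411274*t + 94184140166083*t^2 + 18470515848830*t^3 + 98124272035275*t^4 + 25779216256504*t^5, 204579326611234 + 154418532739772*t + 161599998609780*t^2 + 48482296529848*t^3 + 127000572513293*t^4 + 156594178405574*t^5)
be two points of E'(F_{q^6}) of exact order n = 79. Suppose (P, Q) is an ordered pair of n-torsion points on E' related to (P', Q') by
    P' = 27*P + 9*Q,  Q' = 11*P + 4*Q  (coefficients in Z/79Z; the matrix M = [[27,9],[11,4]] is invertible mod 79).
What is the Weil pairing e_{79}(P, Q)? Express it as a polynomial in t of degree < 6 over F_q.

Since e_{79}(P,P)=e_{79}(Q,Q)=1 and e_{79}(Q,P)=e_{79}(P,Q)^{-1}, expanding e_{79}(27*P + 9*Q,11*P + 4*Q) leaves e(P,Q)^det(M).
So e_{79}(P,Q) = e_{79}(P',Q')^{44}, since 9*44 = 1 mod 79.
Run Miller on y^2=x^3+19598435684005 over F_{231745860107371}: ladder 1001111 (7 bits); e = f_P(D_Q)/f_Q(D_P).
Miller gives e_{79}(P',Q') = 60943095829932 + 210814245189533*t + 129252915825035*t^2 + 97307365483045*t^3 + 143039778464523*t^4 + 118977415030581*t^5 in F_{231745860107371^6}.
Hence e(P,Q) = 212077137346507 + 149083790778249*t + 206410094508166*t^2 + 140916236753664*t^3 + 185547770167677*t^4 + 186094198293389*t^5 in F_{231745860107371^6}^*.

212077137346507 + 149083790778249*t + 206410094508166*t^2 + 140916236753664*t^3 + 185547770167677*t^4 + 186094198293389*t^5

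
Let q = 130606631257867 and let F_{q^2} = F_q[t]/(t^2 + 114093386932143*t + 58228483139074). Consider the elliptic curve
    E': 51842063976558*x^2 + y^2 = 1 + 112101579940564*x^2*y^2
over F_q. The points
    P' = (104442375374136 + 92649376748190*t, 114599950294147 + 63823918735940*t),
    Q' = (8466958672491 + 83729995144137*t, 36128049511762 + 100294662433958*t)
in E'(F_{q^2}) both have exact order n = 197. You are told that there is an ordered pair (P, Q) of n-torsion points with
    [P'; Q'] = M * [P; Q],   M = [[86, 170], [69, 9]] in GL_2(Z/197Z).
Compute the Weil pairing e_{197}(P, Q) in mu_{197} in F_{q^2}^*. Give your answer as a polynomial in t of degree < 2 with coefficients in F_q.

129100000686896 + 100780010601723*t

e_{197}(aP+bQ,cP+dQ) = e_{197}(P,Q)^(ad-bc); with (a,b,c,d)=(86,170,69,9) this gives the det-197 law.
Inverting 76 mod 197: 70. Thus e_{197}(P,Q) = e(P',Q')^{70}.
Map (x,y)_Ed via u=(1+y)/(1-y), v=(1+y)/((1-y)x) to Montgomery A=75689293216395,B=63833495668551; then to (a',b')=(42831057416825,52588516621463).
Miller loop for e_{197} over F_{130606631257867^2}: bits of 197 = 11000101; 7 double steps + 3 add steps, l/v at each.
f_P(D_Q)/f_Q(D_P) = 100277198833046 + 58411885077341*t.
Raise to 70: e(P,Q) = 129100000686896 + 100780010601723*t in mu_{197}.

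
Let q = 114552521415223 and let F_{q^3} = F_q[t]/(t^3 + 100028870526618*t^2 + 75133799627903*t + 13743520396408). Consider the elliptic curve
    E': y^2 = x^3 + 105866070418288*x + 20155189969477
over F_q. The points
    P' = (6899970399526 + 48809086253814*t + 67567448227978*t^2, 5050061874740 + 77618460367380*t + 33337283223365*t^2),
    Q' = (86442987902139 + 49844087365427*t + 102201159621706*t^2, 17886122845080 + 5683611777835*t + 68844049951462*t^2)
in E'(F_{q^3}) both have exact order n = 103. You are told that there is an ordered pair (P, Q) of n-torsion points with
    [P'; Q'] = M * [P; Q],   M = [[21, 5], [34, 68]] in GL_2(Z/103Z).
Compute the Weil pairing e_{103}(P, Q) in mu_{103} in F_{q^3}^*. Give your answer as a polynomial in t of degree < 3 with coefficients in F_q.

24389263236837 + 104626173248676*t + 51069787532083*t^2

e_{103} is bilinear + alternating on E[103], so e_{103}(21*P + 5*Q, 34*P + 68*Q) = e_{103}(P,Q)^(21*68-5*34).
det M = 21*68 - 5*34 = 1258 = 22 (mod 103); 22^{-1} = 89 (mod 103).
Build f_{103,P'} and f_{103,Q'} via the 7-bit ladder of 103=1100111_2; evaluate at shifted divisors; quotient in F_{114552521415223^3}.
Miller gives e_{103}(P',Q') = 1801461348231 + 41421088534540*t + 32316529856653*t^2 in F_{114552521415223^3}.
(1801461348231 + 41421088534540*t + 32316529856653*t^2)^{89} mod (114552521415223,f) = 24389263236837 + 104626173248676*t + 51069787532083*t^2.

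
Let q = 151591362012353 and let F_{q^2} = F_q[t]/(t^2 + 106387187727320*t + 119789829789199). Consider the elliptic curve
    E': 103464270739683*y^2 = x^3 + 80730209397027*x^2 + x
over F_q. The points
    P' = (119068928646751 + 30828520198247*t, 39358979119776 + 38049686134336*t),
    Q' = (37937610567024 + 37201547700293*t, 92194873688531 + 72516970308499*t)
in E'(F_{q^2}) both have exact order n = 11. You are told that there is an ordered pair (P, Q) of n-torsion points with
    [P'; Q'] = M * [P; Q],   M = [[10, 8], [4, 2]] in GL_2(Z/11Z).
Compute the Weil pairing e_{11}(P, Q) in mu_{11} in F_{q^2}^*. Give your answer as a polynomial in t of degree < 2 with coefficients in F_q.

13296439728694 + 65306235460271*t

e_{11} is bilinear + alternating on E[11], so e_{11}(10*P + 8*Q, 4*P + 2*Q) = e_{11}(P,Q)^(10*2-8*4).
det(M) mod 11 = 10; its inverse in (Z/11)^* is 10 (check: 10*10 mod 11 = 1).
Set x_W=53596866467831*u+125784836795752, y_W=53596866467831*v; then E': y_W^2=x_W^3+69507341662912*x_W+81283359313271.
4-bit Miller (1011) on E'/F_{151591362012353} with a'=69507341662912, b'=81283359313271: accumulate tangent/chord ratios at Q'+S and P'+S'.
e_{11}(P',Q') = 58121036562409 + 86285126552082*t.
e_{11}(P,Q) = (58121036562409 + 86285126552082*t)^{10} = 13296439728694 + 65306235460271*t.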